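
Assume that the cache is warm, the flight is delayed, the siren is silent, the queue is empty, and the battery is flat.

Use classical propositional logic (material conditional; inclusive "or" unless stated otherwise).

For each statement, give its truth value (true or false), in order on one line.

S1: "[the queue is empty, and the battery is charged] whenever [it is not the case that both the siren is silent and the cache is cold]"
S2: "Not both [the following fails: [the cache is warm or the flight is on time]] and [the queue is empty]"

S1 F / S2 T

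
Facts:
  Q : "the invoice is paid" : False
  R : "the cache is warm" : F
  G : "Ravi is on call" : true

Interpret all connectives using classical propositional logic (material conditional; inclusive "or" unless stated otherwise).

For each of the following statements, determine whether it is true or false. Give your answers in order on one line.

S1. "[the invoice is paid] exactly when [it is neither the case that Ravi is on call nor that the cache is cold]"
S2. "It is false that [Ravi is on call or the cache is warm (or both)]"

S1 True; S2 False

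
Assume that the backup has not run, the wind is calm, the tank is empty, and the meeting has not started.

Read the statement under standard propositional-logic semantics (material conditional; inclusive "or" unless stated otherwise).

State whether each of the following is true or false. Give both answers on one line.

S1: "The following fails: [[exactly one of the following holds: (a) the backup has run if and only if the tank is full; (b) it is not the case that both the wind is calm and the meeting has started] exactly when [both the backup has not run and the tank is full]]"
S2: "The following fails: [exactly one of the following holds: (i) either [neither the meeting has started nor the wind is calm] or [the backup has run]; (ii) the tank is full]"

S1 F, S2 T

Let G = "the backup has run" (False), D = "the tank is full" (False), Q = "the wind is strong" (False), L = "the meeting has started" (False).

S1: Parsed as not (((G iff D) xor (not Q nand L)) iff (not G and D))

G iff D = False iff False = True
not Q = not False = True
not Q nand L = True nand False = True
(G iff D) xor (not Q nand L) = True xor True = False
not G = not False = True
not G and D = True and False = False
((G iff D) xor (not Q nand L)) iff (not G and D) = False iff False = True
not (((G iff D) xor (not Q nand L)) iff (not G and D)) = not True = False
Thus S1 is false.

S2: In symbols: not (((L nor not Q) or G) xor D)

not Q = not False = True
L nor not Q = False nor True = False
(L nor not Q) or G = False or False = False
((L nor not Q) or G) xor D = False xor False = False
not (((L nor not Q) or G) xor D) = not False = True
Hence S2 is true.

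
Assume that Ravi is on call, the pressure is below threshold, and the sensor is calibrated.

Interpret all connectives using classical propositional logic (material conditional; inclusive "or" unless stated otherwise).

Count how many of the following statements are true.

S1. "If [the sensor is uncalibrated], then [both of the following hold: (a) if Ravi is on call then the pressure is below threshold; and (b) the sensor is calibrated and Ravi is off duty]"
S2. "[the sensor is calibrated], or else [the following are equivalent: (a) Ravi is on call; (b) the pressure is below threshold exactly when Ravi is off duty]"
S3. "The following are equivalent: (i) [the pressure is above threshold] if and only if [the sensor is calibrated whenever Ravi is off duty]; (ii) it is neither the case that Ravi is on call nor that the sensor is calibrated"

3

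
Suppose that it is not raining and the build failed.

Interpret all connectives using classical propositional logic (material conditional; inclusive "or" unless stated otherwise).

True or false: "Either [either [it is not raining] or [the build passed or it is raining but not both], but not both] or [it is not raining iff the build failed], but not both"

The statement is false.

Let P = "it is raining" (F), Q = "the build passed" (F).
This is (¬P ⊕ (Q ⊕ P)) ⊕ (¬P ↔ ¬Q).

¬P = ¬F = T
Q ⊕ P = F ⊕ F = F
¬P ⊕ (Q ⊕ P) = T ⊕ F = T
¬P = ¬F = T
¬Q = ¬F = T
¬P ↔ ¬Q = T ↔ T = T
(¬P ⊕ (Q ⊕ P)) ⊕ (¬P ↔ ¬Q) = T ⊕ T = F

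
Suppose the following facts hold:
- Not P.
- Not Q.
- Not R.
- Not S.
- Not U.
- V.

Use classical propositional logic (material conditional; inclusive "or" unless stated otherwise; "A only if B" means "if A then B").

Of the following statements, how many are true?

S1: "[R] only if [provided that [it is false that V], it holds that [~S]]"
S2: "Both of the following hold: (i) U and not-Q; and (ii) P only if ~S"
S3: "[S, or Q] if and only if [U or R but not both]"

2

S1: Parsed as R -> (~V -> ~S)

~V = ~T = F
~S = ~F = T
~V -> ~S = F -> T = T
R -> (~V -> ~S) = F -> T = T
Thus S1 is true.

S2: Formalization: (U & ~Q) & (P -> ~S)

~Q = ~F = T
U & ~Q = F & T = F
~S = ~F = T
P -> ~S = F -> T = T
(U & ~Q) & (P -> ~S) = F & T = F
Hence S2 is false.

S3: Formalization: (S | Q) <-> (U xor R)

S | Q = F | F = F
U xor R = F xor F = F
(S | Q) <-> (U xor R) = F <-> F = T
So S3 is true.

2 of the 3 statements are true.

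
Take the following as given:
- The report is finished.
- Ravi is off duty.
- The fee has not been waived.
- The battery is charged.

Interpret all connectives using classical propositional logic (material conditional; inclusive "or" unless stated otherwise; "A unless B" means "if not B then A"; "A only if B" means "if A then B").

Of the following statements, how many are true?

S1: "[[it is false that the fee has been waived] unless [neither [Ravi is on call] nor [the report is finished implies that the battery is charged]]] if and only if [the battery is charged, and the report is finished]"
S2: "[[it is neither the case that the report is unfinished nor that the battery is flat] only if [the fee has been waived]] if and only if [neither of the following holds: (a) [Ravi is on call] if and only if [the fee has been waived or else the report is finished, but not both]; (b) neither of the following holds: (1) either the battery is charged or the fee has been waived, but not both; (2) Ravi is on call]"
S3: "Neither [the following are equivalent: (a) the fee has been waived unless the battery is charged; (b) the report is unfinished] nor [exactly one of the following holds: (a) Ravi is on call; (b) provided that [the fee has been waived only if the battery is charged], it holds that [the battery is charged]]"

Let R = "the fee has been waived" (False), Q = "Ravi is on call" (False), P = "the report is finished" (True), S = "the battery is charged" (True).

S1: Parsed as (not R or (Q nor (P -> S))) iff (S and P)

not R = not False = True
P -> S = True -> True = True
Q nor (P -> S) = False nor True = False
not R or (Q nor (P -> S)) = True or False = True
S and P = True and True = True
(not R or (Q nor (P -> S))) iff (S and P) = True iff True = True
Thus S1 is true.

S2: In symbols: ((not P nor not S) -> R) iff ((Q iff (R xor P)) nor ((S xor R) nor Q))

not P = not True = False
not S = not True = False
not P nor not S = False nor False = True
(not P nor not S) -> R = True -> False = False
R xor P = False xor True = True
Q iff (R xor P) = False iff True = False
S xor R = True xor False = True
(S xor R) nor Q = True nor False = False
(Q iff (R xor P)) nor ((S xor R) nor Q) = False nor False = True
((not P nor not S) -> R) iff ((Q iff (R xor P)) nor ((S xor R) nor Q)) = False iff True = False
Hence S2 is false.

S3: This is ((R or S) iff not P) nor (Q xor ((R -> S) -> S)).

R or S = False or True = True
not P = not True = False
(R or S) iff not P = True iff False = False
R -> S = False -> True = True
(R -> S) -> S = True -> True = True
Q xor ((R -> S) -> S) = False xor True = True
((R or S) iff not P) nor (Q xor ((R -> S) -> S)) = False nor True = False
So S3 is false.

Count: 1.

1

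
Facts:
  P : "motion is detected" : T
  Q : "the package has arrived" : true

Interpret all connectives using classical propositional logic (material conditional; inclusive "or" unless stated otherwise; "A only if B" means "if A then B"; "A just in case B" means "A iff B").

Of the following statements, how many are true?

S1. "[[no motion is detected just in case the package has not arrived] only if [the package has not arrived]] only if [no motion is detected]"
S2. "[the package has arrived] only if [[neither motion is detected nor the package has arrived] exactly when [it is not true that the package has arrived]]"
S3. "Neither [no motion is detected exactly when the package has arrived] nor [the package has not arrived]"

S1: Formalization: ((¬P ↔ ¬Q) → ¬Q) → ¬P

¬P = ¬T = F
¬Q = ¬T = F
¬P ↔ ¬Q = F ↔ F = T
¬Q = ¬T = F
(¬P ↔ ¬Q) → ¬Q = T → F = F
¬P = ¬T = F
((¬P ↔ ¬Q) → ¬Q) → ¬P = F → F = T
So S1 is true.

S2: Parsed as Q → ((P ↓ Q) ↔ ¬Q)

P ↓ Q = T ↓ T = F
¬Q = ¬T = F
(P ↓ Q) ↔ ¬Q = F ↔ F = T
Q → ((P ↓ Q) ↔ ¬Q) = T → T = T
Thus S2 is true.

S3: In symbols: (¬P ↔ Q) ↓ ¬Q

¬P = ¬T = F
¬P ↔ Q = F ↔ T = F
¬Q = ¬T = F
(¬P ↔ Q) ↓ ¬Q = F ↓ F = T
So S3 is true.

True statements: 3 (S1, S2, S3).

3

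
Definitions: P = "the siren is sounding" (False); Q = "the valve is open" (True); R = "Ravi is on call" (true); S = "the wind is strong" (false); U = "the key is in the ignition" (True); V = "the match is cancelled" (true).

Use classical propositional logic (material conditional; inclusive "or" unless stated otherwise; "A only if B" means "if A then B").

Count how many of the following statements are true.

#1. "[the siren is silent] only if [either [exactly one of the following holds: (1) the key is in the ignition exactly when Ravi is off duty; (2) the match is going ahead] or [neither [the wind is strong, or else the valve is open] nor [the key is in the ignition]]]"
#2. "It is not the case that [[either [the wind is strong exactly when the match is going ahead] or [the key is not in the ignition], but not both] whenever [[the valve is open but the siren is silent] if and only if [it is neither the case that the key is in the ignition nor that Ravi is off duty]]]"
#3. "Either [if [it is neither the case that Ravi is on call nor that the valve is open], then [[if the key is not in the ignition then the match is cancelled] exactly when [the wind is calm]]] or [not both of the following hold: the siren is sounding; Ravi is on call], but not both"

#1: This is ¬P → (((U ↔ ¬R) ⊕ ¬V) ∨ ((S ∨ Q) ↓ U)).

¬P = ¬F = T
¬R = ¬T = F
U ↔ ¬R = T ↔ F = F
¬V = ¬T = F
(U ↔ ¬R) ⊕ ¬V = F ⊕ F = F
S ∨ Q = F ∨ T = T
(S ∨ Q) ↓ U = T ↓ T = F
((U ↔ ¬R) ⊕ ¬V) ∨ ((S ∨ Q) ↓ U) = F ∨ F = F
¬P → (((U ↔ ¬R) ⊕ ¬V) ∨ ((S ∨ Q) ↓ U)) = T → F = F
So #1 is false.

#2: Parsed as ¬(((Q ∧ ¬P) ↔ (U ↓ ¬R)) → ((S ↔ ¬V) ⊕ ¬U))

¬P = ¬F = T
Q ∧ ¬P = T ∧ T = T
¬R = ¬T = F
U ↓ ¬R = T ↓ F = F
(Q ∧ ¬P) ↔ (U ↓ ¬R) = T ↔ F = F
¬V = ¬T = F
S ↔ ¬V = F ↔ F = T
¬U = ¬T = F
(S ↔ ¬V) ⊕ ¬U = T ⊕ F = T
((Q ∧ ¬P) ↔ (U ↓ ¬R)) → ((S ↔ ¬V) ⊕ ¬U) = F → T = T
¬(((Q ∧ ¬P) ↔ (U ↓ ¬R)) → ((S ↔ ¬V) ⊕ ¬U)) = ¬T = F
Hence #2 is false.

#3: This is ((R ↓ Q) → ((¬U → V) ↔ ¬S)) ⊕ (P ↑ R).

R ↓ Q = T ↓ T = F
¬U = ¬T = F
¬U → V = F → T = T
¬S = ¬F = T
(¬U → V) ↔ ¬S = T ↔ T = T
(R ↓ Q) → ((¬U → V) ↔ ¬S) = F → T = T
P ↑ R = F ↑ T = T
((R ↓ Q) → ((¬U → V) ↔ ¬S)) ⊕ (P ↑ R) = T ⊕ T = F
Thus #3 is false.

True statements: 0 (none).

0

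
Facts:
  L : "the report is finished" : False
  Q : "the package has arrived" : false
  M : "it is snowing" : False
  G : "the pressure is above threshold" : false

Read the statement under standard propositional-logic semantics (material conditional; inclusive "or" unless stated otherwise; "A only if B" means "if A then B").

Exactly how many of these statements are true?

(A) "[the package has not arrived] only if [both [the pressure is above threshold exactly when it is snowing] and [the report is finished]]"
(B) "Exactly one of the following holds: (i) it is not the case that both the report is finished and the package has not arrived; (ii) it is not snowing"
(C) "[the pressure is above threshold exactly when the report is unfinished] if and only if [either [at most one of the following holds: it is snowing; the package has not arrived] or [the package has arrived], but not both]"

(A): Formalization: ¬Q → ((G ↔ M) ∧ L)

¬Q = ¬F = T
G ↔ M = F ↔ F = T
(G ↔ M) ∧ L = T ∧ F = F
¬Q → ((G ↔ M) ∧ L) = T → F = F
Thus (A) is false.

(B): Parsed as (L ↑ ¬Q) ⊕ ¬M

¬Q = ¬F = T
L ↑ ¬Q = F ↑ T = T
¬M = ¬F = T
(L ↑ ¬Q) ⊕ ¬M = T ⊕ T = F
Hence (B) is false.

(C): In symbols: (G ↔ ¬L) ↔ ((M ↑ ¬Q) ⊕ Q)

¬L = ¬F = T
G ↔ ¬L = F ↔ T = F
¬Q = ¬F = T
M ↑ ¬Q = F ↑ T = T
(M ↑ ¬Q) ⊕ Q = T ⊕ F = T
(G ↔ ¬L) ↔ ((M ↑ ¬Q) ⊕ Q) = F ↔ T = F
So (C) is false.

Count: 0.

0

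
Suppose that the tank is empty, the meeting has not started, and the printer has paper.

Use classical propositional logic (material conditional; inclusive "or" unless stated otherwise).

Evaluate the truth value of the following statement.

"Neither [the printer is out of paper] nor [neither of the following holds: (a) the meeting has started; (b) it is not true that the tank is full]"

Let R = "the printer has paper" (T), Q = "the meeting has started" (F), P = "the tank is full" (F).
In symbols: ¬R ↓ (Q ↓ ¬P)

¬R = ¬T = F
¬P = ¬F = T
Q ↓ ¬P = F ↓ T = F
¬R ↓ (Q ↓ ¬P) = F ↓ F = T

True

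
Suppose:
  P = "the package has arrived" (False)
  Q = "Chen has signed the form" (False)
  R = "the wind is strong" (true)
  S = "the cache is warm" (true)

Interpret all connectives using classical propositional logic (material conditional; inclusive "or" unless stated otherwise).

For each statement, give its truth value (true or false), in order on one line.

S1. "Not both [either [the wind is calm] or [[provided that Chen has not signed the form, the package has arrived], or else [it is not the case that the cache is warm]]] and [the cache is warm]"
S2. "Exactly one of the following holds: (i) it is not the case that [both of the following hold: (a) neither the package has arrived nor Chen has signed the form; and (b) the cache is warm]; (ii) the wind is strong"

S1: This is (not R or ((not Q -> P) or not S)) nand S.

not R = not True = False
not Q = not False = True
not Q -> P = True -> False = False
not S = not True = False
(not Q -> P) or not S = False or False = False
not R or ((not Q -> P) or not S) = False or False = False
(not R or ((not Q -> P) or not S)) nand S = False nand True = True
So S1 is true.

S2: Formalization: not ((P nor Q) and S) xor R

P nor Q = False nor False = True
(P nor Q) and S = True and True = True
not ((P nor Q) and S) = not True = False
not ((P nor Q) and S) xor R = False xor True = True
Hence S2 is true.

S1 true / S2 true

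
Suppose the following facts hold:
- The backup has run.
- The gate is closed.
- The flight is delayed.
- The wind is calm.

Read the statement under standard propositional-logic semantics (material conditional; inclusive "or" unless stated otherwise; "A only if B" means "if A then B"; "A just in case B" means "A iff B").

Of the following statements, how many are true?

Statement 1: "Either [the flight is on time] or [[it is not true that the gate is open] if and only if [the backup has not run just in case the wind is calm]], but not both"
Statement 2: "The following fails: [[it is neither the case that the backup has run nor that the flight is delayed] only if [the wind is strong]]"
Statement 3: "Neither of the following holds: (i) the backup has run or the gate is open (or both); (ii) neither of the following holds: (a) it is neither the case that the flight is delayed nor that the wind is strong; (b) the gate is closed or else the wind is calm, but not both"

0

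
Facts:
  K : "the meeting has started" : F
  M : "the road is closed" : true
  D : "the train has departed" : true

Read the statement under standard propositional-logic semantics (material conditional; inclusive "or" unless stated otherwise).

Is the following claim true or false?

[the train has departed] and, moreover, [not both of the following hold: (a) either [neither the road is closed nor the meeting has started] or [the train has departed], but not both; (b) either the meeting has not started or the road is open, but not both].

Formalization: D and (((M nor K) xor D) nand (not K xor not M))

M nor K = True nor False = False
(M nor K) xor D = False xor True = True
not K = not False = True
not M = not True = False
not K xor not M = True xor False = True
((M nor K) xor D) nand (not K xor not M) = True nand True = False
D and (((M nor K) xor D) nand (not K xor not M)) = True and False = False

False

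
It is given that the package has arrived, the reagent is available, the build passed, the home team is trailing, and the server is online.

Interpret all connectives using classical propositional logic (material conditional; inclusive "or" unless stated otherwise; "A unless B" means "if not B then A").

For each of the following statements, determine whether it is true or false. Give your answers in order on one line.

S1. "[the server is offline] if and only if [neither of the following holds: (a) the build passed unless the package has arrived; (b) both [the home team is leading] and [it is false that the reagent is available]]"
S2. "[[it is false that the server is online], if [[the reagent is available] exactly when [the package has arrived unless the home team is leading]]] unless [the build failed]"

S1 True / S2 False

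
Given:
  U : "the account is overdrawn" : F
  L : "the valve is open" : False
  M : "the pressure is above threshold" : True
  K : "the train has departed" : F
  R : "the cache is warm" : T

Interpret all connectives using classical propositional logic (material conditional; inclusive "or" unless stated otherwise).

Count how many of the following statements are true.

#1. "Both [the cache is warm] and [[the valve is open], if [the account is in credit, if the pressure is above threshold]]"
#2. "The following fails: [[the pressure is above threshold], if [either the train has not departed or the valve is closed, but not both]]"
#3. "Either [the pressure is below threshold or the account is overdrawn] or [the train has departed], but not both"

0

#1: This is R & ((M -> ~U) -> L).

~U = ~F = T
M -> ~U = T -> T = T
(M -> ~U) -> L = T -> F = F
R & ((M -> ~U) -> L) = T & F = F
Thus #1 is false.

#2: Parsed as ~((~K xor ~L) -> M)

~K = ~F = T
~L = ~F = T
~K xor ~L = T xor T = F
(~K xor ~L) -> M = F -> T = T
~((~K xor ~L) -> M) = ~T = F
Hence #2 is false.

#3: Formalization: (~M | U) xor K

~M = ~T = F
~M | U = F | F = F
(~M | U) xor K = F xor F = F
Hence #3 is false.

0 of the 3 statements are true (none).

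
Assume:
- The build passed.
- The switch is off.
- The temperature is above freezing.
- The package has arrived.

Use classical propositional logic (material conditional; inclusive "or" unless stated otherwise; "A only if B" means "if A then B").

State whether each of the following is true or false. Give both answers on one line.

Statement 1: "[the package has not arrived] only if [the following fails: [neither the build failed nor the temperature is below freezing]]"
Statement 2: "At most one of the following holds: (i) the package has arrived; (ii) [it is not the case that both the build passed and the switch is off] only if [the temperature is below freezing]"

Let V = "the package has arrived" (T), U = "the build passed" (T), N = "the temperature is below freezing" (F), D = "the switch is on" (F).

Statement 1: This is ¬V → ¬(¬U ↓ N).

¬V = ¬T = F
¬U = ¬T = F
¬U ↓ N = F ↓ F = T
¬(¬U ↓ N) = ¬T = F
¬V → ¬(¬U ↓ N) = F → F = T
So Statement 1 is true.

Statement 2: This is V ↑ ((U ↑ ¬D) → N).

¬D = ¬F = T
U ↑ ¬D = T ↑ T = F
(U ↑ ¬D) → N = F → F = T
V ↑ ((U ↑ ¬D) → N) = T ↑ T = F
Thus Statement 2 is false.

Statement 1 true / Statement 2 false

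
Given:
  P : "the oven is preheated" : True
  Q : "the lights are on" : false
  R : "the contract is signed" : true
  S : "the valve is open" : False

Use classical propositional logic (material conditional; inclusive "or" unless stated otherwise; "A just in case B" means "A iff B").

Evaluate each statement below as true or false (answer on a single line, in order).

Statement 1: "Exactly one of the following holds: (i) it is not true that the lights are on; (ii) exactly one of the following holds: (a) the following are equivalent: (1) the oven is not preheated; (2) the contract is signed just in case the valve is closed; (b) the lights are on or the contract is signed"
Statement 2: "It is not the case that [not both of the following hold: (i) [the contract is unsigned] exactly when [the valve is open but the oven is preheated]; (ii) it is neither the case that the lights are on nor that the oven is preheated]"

Statement 1 False / Statement 2 False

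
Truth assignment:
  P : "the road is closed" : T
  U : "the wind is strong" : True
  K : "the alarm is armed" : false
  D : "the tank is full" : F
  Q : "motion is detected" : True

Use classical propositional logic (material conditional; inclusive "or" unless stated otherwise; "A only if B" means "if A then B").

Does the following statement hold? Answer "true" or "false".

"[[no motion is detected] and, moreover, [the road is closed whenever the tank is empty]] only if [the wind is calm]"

The statement is true.

Parsed as (~Q & (~D -> P)) -> ~U

~Q = ~T = F
~D = ~F = T
~D -> P = T -> T = T
~Q & (~D -> P) = F & T = F
~U = ~T = F
(~Q & (~D -> P)) -> ~U = F -> F = T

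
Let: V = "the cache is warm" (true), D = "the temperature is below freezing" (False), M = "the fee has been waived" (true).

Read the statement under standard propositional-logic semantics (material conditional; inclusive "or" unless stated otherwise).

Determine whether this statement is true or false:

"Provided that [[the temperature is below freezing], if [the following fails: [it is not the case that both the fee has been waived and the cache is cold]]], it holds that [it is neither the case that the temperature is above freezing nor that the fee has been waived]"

Formalization: (¬(M ↑ ¬V) → D) → (¬D ↓ M)

¬V = ¬T = F
M ↑ ¬V = T ↑ F = T
¬(M ↑ ¬V) = ¬T = F
¬(M ↑ ¬V) → D = F → F = T
¬D = ¬F = T
¬D ↓ M = T ↓ T = F
(¬(M ↑ ¬V) → D) → (¬D ↓ M) = T → F = F

False.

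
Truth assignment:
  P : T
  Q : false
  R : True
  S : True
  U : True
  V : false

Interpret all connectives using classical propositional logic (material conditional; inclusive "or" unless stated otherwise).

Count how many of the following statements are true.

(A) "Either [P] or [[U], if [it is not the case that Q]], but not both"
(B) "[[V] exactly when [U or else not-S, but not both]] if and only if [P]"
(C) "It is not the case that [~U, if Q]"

0

(A): Parsed as P xor (~Q -> U)

~Q = ~F = T
~Q -> U = T -> T = T
P xor (~Q -> U) = T xor T = F
So (A) is false.

(B): In symbols: (V <-> (U xor ~S)) <-> P

~S = ~T = F
U xor ~S = T xor F = T
V <-> (U xor ~S) = F <-> T = F
(V <-> (U xor ~S)) <-> P = F <-> T = F
So (B) is false.

(C): This is ~(Q -> ~U).

~U = ~T = F
Q -> ~U = F -> F = T
~(Q -> ~U) = ~T = F
Hence (C) is false.

True statements: 0 (none).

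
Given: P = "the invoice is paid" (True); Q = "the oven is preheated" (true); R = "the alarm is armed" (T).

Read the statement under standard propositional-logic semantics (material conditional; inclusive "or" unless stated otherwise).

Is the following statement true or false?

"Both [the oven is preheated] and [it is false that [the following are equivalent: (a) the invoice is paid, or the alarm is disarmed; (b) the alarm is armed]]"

The statement is false.

This is Q and not ((P or not R) iff R).

not R = not True = False
P or not R = True or False = True
(P or not R) iff R = True iff True = True
not ((P or not R) iff R) = not True = False
Q and not ((P or not R) iff R) = True and False = False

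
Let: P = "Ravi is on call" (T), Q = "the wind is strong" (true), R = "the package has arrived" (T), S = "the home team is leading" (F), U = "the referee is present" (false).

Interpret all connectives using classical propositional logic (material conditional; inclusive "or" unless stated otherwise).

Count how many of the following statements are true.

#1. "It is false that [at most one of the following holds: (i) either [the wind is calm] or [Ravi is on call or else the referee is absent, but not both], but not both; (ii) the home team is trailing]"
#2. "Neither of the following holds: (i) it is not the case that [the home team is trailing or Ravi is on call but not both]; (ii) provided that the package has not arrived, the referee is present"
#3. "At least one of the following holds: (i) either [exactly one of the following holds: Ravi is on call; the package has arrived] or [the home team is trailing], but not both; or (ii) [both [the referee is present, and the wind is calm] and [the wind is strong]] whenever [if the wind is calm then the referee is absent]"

#1: Formalization: ¬((¬Q ⊕ (P ⊕ ¬U)) ↑ ¬S)

¬Q = ¬T = F
¬U = ¬F = T
P ⊕ ¬U = T ⊕ T = F
¬Q ⊕ (P ⊕ ¬U) = F ⊕ F = F
¬S = ¬F = T
(¬Q ⊕ (P ⊕ ¬U)) ↑ ¬S = F ↑ T = T
¬((¬Q ⊕ (P ⊕ ¬U)) ↑ ¬S) = ¬T = F
Hence #1 is false.

#2: In symbols: ¬(¬S ⊕ P) ↓ (¬R → U)

¬S = ¬F = T
¬S ⊕ P = T ⊕ T = F
¬(¬S ⊕ P) = ¬F = T
¬R = ¬T = F
¬R → U = F → F = T
¬(¬S ⊕ P) ↓ (¬R → U) = T ↓ T = F
Thus #2 is false.

#3: Parsed as ((P ⊕ R) ⊕ ¬S) ∨ ((¬Q → ¬U) → ((U ∧ ¬Q) ∧ Q))

P ⊕ R = T ⊕ T = F
¬S = ¬F = T
(P ⊕ R) ⊕ ¬S = F ⊕ T = T
¬Q = ¬T = F
¬U = ¬F = T
¬Q → ¬U = F → T = T
¬Q = ¬T = F
U ∧ ¬Q = F ∧ F = F
(U ∧ ¬Q) ∧ Q = F ∧ T = F
(¬Q → ¬U) → ((U ∧ ¬Q) ∧ Q) = T → F = F
((P ⊕ R) ⊕ ¬S) ∨ ((¬Q → ¬U) → ((U ∧ ¬Q) ∧ Q)) = T ∨ F = T
So #3 is true.

1 of the 3 statements is true.

1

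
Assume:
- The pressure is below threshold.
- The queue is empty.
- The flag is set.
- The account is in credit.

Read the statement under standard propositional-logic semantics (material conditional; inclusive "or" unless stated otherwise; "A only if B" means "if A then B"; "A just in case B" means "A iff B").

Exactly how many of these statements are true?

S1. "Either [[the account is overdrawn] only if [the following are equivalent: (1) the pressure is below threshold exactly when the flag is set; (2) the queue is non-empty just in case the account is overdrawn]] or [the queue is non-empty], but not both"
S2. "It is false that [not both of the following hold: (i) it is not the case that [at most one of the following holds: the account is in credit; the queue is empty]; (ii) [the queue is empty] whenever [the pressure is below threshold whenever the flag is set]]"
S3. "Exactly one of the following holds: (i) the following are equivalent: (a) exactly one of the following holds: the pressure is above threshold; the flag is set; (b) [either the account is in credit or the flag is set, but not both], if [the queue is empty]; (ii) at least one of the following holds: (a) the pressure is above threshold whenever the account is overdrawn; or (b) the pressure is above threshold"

3

Let Q = "the account is overdrawn" (False), L = "the pressure is above threshold" (False), H = "the flag is set" (True), U = "the queue is empty" (True).

S1: Parsed as (Q -> ((not L iff H) iff (not U iff Q))) xor not U

not L = not False = True
not L iff H = True iff True = True
not U = not True = False
not U iff Q = False iff False = True
(not L iff H) iff (not U iff Q) = True iff True = True
Q -> ((not L iff H) iff (not U iff Q)) = False -> True = True
not U = not True = False
(Q -> ((not L iff H) iff (not U iff Q))) xor not U = True xor False = True
Hence S1 is true.

S2: In symbols: not (not (not Q nand U) nand ((H -> not L) -> U))

not Q = not False = True
not Q nand U = True nand True = False
not (not Q nand U) = not False = True
not L = not False = True
H -> not L = True -> True = True
(H -> not L) -> U = True -> True = True
not (not Q nand U) nand ((H -> not L) -> U) = True nand True = False
not (not (not Q nand U) nand ((H -> not L) -> U)) = not False = True
Hence S2 is true.

S3: Formalization: ((L xor H) iff (U -> (not Q xor H))) xor ((Q -> L) or L)

L xor H = False xor True = True
not Q = not False = True
not Q xor H = True xor True = False
U -> (not Q xor H) = True -> False = False
(L xor H) iff (U -> (not Q xor H)) = True iff False = False
Q -> L = False -> False = True
(Q -> L) or L = True or False = True
((L xor H) iff (U -> (not Q xor H))) xor ((Q -> L) or L) = False xor True = True
Hence S3 is true.

Count: 3.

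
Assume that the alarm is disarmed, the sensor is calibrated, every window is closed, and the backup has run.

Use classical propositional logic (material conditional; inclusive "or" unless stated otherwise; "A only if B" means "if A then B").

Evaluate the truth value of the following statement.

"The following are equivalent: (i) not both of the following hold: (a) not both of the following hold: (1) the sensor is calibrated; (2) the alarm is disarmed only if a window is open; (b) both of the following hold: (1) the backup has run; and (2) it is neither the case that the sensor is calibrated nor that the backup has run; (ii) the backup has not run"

Let W = "the sensor is calibrated" (T), P = "the alarm is armed" (F), U = "a window is open" (F), H = "the backup has run" (T).
Formalization: ((W nand (~P -> U)) nand (H & (W nor H))) <-> ~H

~P = ~F = T
~P -> U = T -> F = F
W nand (~P -> U) = T nand F = T
W nor H = T nor T = F
H & (W nor H) = T & F = F
(W nand (~P -> U)) nand (H & (W nor H)) = T nand F = T
~H = ~T = F
((W nand (~P -> U)) nand (H & (W nor H))) <-> ~H = T <-> F = F

False.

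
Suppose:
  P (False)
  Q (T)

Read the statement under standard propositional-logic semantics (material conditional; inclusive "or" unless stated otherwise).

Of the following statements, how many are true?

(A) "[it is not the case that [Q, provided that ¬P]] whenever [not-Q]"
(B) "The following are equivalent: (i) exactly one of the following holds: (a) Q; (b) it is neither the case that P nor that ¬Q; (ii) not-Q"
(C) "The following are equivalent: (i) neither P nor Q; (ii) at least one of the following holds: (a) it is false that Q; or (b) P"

(A): This is ¬Q → ¬(¬P → Q).

¬Q = ¬T = F
¬P = ¬F = T
¬P → Q = T → T = T
¬(¬P → Q) = ¬T = F
¬Q → ¬(¬P → Q) = F → F = T
So (A) is true.

(B): Formalization: (Q ⊕ (P ↓ ¬Q)) ↔ ¬Q

¬Q = ¬T = F
P ↓ ¬Q = F ↓ F = T
Q ⊕ (P ↓ ¬Q) = T ⊕ T = F
¬Q = ¬T = F
(Q ⊕ (P ↓ ¬Q)) ↔ ¬Q = F ↔ F = T
Hence (B) is true.

(C): This is (P ↓ Q) ↔ (¬Q ∨ P).

P ↓ Q = F ↓ T = F
¬Q = ¬T = F
¬Q ∨ P = F ∨ F = F
(P ↓ Q) ↔ (¬Q ∨ P) = F ↔ F = T
So (C) is true.

3 of the 3 statements are true.

3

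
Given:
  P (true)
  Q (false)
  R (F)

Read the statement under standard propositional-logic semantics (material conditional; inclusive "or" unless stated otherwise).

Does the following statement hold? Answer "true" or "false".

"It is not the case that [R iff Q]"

Values: R=False, Q=False.
In symbols: not (R iff Q)

R iff Q = False iff False = True
not (R iff Q) = not True = False

false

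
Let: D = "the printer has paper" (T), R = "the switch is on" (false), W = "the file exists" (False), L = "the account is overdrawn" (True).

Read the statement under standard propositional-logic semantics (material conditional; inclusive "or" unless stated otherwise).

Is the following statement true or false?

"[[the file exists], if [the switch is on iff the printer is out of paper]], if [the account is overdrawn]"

Formalization: L -> ((R iff not D) -> W)

not D = not True = False
R iff not D = False iff False = True
(R iff not D) -> W = True -> False = False
L -> ((R iff not D) -> W) = True -> False = False

false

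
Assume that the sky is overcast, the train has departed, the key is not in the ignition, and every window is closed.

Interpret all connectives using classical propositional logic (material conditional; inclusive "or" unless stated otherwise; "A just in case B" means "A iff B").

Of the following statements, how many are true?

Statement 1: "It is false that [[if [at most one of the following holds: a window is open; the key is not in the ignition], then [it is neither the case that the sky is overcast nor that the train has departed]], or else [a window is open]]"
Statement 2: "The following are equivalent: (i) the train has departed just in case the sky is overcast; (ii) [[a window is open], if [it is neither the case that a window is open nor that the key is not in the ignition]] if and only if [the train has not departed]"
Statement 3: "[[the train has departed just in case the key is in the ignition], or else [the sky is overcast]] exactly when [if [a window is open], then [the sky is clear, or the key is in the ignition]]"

Let S = "a window is open" (False), R = "the key is in the ignition" (False), P = "the sky is overcast" (True), Q = "the train has departed" (True).

Statement 1: Parsed as not (((S nand not R) -> (P nor Q)) or S)

not R = not False = True
S nand not R = False nand True = True
P nor Q = True nor True = False
(S nand not R) -> (P nor Q) = True -> False = False
((S nand not R) -> (P nor Q)) or S = False or False = False
not (((S nand not R) -> (P nor Q)) or S) = not False = True
Hence Statement 1 is true.

Statement 2: In symbols: (Q iff P) iff (((S nor not R) -> S) iff not Q)

Q iff P = True iff True = True
not R = not False = True
S nor not R = False nor True = False
(S nor not R) -> S = False -> False = True
not Q = not True = False
((S nor not R) -> S) iff not Q = True iff False = False
(Q iff P) iff (((S nor not R) -> S) iff not Q) = True iff False = False
So Statement 2 is false.

Statement 3: In symbols: ((Q iff R) or P) iff (S -> (not P or R))

Q iff R = True iff False = False
(Q iff R) or P = False or True = True
not P = not True = False
not P or R = False or False = False
S -> (not P or R) = False -> False = True
((Q iff R) or P) iff (S -> (not P or R)) = True iff True = True
Thus Statement 3 is true.

True statements: 2 (Statement 1, Statement 3).

2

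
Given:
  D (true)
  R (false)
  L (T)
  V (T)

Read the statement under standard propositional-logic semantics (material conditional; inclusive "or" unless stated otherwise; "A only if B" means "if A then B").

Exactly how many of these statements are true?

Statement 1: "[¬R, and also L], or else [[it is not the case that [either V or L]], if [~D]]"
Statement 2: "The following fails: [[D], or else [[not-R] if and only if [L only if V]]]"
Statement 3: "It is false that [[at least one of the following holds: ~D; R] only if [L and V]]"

Statement 1: Parsed as (¬R ∧ L) ∨ (¬D → ¬(V ∨ L))

¬R = ¬F = T
¬R ∧ L = T ∧ T = T
¬D = ¬T = F
V ∨ L = T ∨ T = T
¬(V ∨ L) = ¬T = F
¬D → ¬(V ∨ L) = F → F = T
(¬R ∧ L) ∨ (¬D → ¬(V ∨ L)) = T ∨ T = T
So Statement 1 is true.

Statement 2: Parsed as ¬(D ∨ (¬R ↔ (L → V)))

¬R = ¬F = T
L → V = T → T = T
¬R ↔ (L → V) = T ↔ T = T
D ∨ (¬R ↔ (L → V)) = T ∨ T = T
¬(D ∨ (¬R ↔ (L → V))) = ¬T = F
So Statement 2 is false.

Statement 3: Parsed as ¬((¬D ∨ R) → (L ∧ V))

¬D = ¬T = F
¬D ∨ R = F ∨ F = F
L ∧ V = T ∧ T = T
(¬D ∨ R) → (L ∧ V) = F → T = T
¬((¬D ∨ R) → (L ∧ V)) = ¬T = F
Hence Statement 3 is false.

1 of the 3 statements is true (Statement 1).

1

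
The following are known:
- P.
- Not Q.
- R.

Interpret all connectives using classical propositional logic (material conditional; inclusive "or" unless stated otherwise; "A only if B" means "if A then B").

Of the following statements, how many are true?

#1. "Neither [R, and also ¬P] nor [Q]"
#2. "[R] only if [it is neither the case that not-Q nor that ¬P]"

1

#1: Formalization: (R ∧ ¬P) ↓ Q

¬P = ¬T = F
R ∧ ¬P = T ∧ F = F
(R ∧ ¬P) ↓ Q = F ↓ F = T
So #1 is true.

#2: Formalization: R → (¬Q ↓ ¬P)

¬Q = ¬F = T
¬P = ¬T = F
¬Q ↓ ¬P = T ↓ F = F
R → (¬Q ↓ ¬P) = T → F = F
Thus #2 is false.

Count: 1.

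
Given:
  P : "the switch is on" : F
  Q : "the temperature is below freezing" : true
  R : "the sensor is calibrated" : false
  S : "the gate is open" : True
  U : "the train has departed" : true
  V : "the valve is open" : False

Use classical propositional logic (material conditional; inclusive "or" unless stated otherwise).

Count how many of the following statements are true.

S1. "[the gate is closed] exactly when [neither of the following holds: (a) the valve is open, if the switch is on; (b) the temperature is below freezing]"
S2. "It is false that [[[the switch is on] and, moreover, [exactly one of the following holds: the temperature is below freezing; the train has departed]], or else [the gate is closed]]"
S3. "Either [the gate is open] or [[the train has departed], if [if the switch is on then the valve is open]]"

S1: This is ~S <-> ((P -> V) nor Q).

~S = ~T = F
P -> V = F -> F = T
(P -> V) nor Q = T nor T = F
~S <-> ((P -> V) nor Q) = F <-> F = T
Hence S1 is true.

S2: Parsed as ~((P & (Q xor U)) | ~S)

Q xor U = T xor T = F
P & (Q xor U) = F & F = F
~S = ~T = F
(P & (Q xor U)) | ~S = F | F = F
~((P & (Q xor U)) | ~S) = ~F = T
So S2 is true.

S3: This is S | ((P -> V) -> U).

P -> V = F -> F = T
(P -> V) -> U = T -> T = T
S | ((P -> V) -> U) = T | T = T
Thus S3 is true.

Count: 3.

3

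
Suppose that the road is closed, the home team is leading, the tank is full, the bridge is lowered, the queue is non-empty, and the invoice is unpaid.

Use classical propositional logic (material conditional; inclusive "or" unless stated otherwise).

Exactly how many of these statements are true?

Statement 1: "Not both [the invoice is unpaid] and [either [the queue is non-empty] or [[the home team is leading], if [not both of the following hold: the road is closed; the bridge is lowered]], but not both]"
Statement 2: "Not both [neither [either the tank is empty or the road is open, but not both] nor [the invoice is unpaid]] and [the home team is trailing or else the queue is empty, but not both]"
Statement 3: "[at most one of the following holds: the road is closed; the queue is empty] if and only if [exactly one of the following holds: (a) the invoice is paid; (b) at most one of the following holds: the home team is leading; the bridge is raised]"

3

Let U = "the invoice is paid" (False), Q = "the queue is empty" (False), S = "the road is closed" (True), D = "the bridge is raised" (False), N = "the home team is leading" (True), M = "the tank is full" (True).

Statement 1: In symbols: not U nand (not Q xor ((S nand not D) -> N))

not U = not False = True
not Q = not False = True
not D = not False = True
S nand not D = True nand True = False
(S nand not D) -> N = False -> True = True
not Q xor ((S nand not D) -> N) = True xor True = False
not U nand (not Q xor ((S nand not D) -> N)) = True nand False = True
Hence Statement 1 is true.

Statement 2: Formalization: ((not M xor not S) nor not U) nand (not N xor Q)

not M = not True = False
not S = not True = False
not M xor not S = False xor False = False
not U = not False = True
(not M xor not S) nor not U = False nor True = False
not N = not True = False
not N xor Q = False xor False = False
((not M xor not S) nor not U) nand (not N xor Q) = False nand False = True
So Statement 2 is true.

Statement 3: Formalization: (S nand Q) iff (U xor (N nand D))

S nand Q = True nand False = True
N nand D = True nand False = True
U xor (N nand D) = False xor True = True
(S nand Q) iff (U xor (N nand D)) = True iff True = True
Thus Statement 3 is true.

True statements: 3.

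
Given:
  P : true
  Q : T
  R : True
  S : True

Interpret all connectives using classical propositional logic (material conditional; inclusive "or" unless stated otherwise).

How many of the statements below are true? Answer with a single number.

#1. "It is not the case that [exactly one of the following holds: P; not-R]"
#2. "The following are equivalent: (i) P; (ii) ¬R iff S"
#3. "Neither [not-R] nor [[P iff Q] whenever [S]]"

#1: This is not (P xor not R).

not R = not True = False
P xor not R = True xor False = True
not (P xor not R) = not True = False
So #1 is false.

#2: Parsed as P iff (not R iff S)

not R = not True = False
not R iff S = False iff True = False
P iff (not R iff S) = True iff False = False
So #2 is false.

#3: This is not R nor (S -> (P iff Q)).

not R = not True = False
P iff Q = True iff True = True
S -> (P iff Q) = True -> True = True
not R nor (S -> (P iff Q)) = False nor True = False
So #3 is false.

0 of the 3 statements are true (none).

0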